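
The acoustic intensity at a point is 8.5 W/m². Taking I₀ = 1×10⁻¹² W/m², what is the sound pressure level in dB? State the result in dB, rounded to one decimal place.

129.3 dB

Dividing by I₀ shifts the exponent by 12: I/I₀ = 8.5×10^12.
L = 10·(0.9294 + 12) = 129.29 dB.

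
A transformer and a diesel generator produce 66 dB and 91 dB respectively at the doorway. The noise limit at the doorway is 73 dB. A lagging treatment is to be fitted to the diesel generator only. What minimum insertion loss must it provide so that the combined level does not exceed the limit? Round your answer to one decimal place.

Everything except the diesel generator sums to 10^(66/10) = 3.981e+06 in linear terms, 66.00 dB.
The limit corresponds to 10^(73/10) = 1.995e+07; subtracting the fixed part leaves 1.597e+07 for the diesel generator, i.e. 72.03 dB.
Required insertion loss = 91 − 72.03 = 18.97 dB.

19.0 dB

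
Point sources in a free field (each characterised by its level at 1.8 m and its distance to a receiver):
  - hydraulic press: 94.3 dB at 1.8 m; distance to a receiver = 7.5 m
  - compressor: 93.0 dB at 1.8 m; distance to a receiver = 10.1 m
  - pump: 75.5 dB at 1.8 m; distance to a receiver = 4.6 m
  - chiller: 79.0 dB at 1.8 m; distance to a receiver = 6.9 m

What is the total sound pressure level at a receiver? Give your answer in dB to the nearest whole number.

84 dB

Apply inverse-square spreading to bring every level to the receiver, then sum 10^(L/10).
hydraulic press: 94.3 − 20·log₁₀(7.5/1.8) = 94.3 − 12.40 = 81.90 dB.
compressor: 93.0 − 20·log₁₀(10.1/1.8) = 93.0 − 14.98 = 78.02 dB.
pump: 75.5 − 20·log₁₀(4.6/1.8) = 75.5 − 8.15 = 67.35 dB.
chiller: 79.0 − 20·log₁₀(6.9/1.8) = 79.0 − 11.67 = 67.33 dB.
Σ 10^(L/10) = 2.292e+08 → L_total = 10·log₁₀(2.292e+08) = 83.60 dB.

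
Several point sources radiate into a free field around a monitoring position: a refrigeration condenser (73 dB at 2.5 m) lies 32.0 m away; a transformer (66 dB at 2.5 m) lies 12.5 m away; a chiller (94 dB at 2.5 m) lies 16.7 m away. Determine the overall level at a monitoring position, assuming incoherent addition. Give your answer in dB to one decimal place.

77.5 dB

Propagate each source to the receiver with L = L_ref − 20·log₁₀(r/r_ref), then add intensities.
refrigeration condenser: 73 − 20·log₁₀(32.0/2.5) = 73 − 22.14 = 50.86 dB.
transformer: 66 − 20·log₁₀(12.5/2.5) = 66 − 13.98 = 52.02 dB.
chiller: 94 − 20·log₁₀(16.7/2.5) = 94 − 16.50 = 77.50 dB.
Σ 10^(L/10) = 5.657e+07 → L_total = 10·log₁₀(5.657e+07) = 77.53 dB.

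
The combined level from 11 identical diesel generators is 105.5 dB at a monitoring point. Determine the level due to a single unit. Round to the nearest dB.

11 equal contributions raise the level by 10·log₁₀ 11 = 10.414 dB, so each unit alone gives 105.5 − 10.414.

95 dB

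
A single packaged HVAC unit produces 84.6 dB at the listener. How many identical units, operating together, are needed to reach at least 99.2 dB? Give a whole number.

The shortfall is 99.2 − 84.6 = 14.6 dB, and N units add 10·log₁₀ N, so need 10·log₁₀ N ≥ 14.6.
N ≥ 10^(14.6/10) = 28.840, so N = 29.

29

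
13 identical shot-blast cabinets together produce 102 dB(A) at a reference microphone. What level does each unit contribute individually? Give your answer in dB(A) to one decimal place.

90.9 dB(A)

For N identical incoherent sources L_total = L₁ + 10·log₁₀ N, so L₁ = 102 − 10·log₁₀(13) = 102 − 11.139.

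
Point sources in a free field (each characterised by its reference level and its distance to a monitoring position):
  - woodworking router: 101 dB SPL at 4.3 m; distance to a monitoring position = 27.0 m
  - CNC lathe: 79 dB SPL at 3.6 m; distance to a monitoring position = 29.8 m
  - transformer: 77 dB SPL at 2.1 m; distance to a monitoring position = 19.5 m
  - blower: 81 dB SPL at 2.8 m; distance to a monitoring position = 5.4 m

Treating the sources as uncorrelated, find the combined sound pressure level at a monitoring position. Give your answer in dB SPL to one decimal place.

85.5 dB SPL

First find each source's level at the receiver (point-source: −20·log₁₀(r/r_ref)), then combine on an intensity basis.
woodworking router: 101 − 20·log₁₀(27.0/4.3) = 101 − 15.96 = 85.04 dB SPL.
CNC lathe: 79 − 20·log₁₀(29.8/3.6) = 79 − 18.36 = 60.64 dB SPL.
transformer: 77 − 20·log₁₀(19.5/2.1) = 77 − 19.36 = 57.64 dB SPL.
blower: 81 − 20·log₁₀(5.4/2.8) = 81 − 5.70 = 75.30 dB SPL.
Σ 10^(L/10) = 3.549e+08 → L_total = 10·log₁₀(3.549e+08) = 85.50 dB SPL.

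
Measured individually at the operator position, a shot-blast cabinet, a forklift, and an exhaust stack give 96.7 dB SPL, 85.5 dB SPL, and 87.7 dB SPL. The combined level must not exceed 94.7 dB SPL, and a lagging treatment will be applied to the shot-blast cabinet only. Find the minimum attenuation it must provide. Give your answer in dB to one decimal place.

3.7 dB

Fixed contribution from the other sources: Σ 10^(L/10) = 10^(85.5/10) + 10^(87.7/10) = 9.437e+08 (89.75 dB SPL).
To meet 94.7 dB SPL overall, the treated shot-blast cabinet may contribute at most 10^(94.7/10) − 9.437e+08 = 2.008e+09, i.e. 93.03 dB SPL.
So the shot-blast cabinet must be reduced from 96.7 to 93.03 dB SPL: IL = 3.67 dB.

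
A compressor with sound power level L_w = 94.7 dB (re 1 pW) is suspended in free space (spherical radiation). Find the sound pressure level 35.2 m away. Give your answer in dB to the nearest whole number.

53 dB

The power spreads over a sphere of area 4π·r², so L_p = L_w − 10·log₁₀(4π·r²).
4π·r² = 1.557e+04 m², 10·log₁₀ of that is 41.923 dB.
L_p = 94.7 − 41.923 = 52.78 dB.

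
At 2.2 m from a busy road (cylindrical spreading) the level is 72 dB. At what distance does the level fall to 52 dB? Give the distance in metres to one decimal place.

The 20.0 dB drop corresponds to a distance ratio of 10^(20.0/10) for a line source.
r₂ = 2.2·10^((72−52)/10) = 2.2·10^(20.0/10) = 220.00 m.

220.0 m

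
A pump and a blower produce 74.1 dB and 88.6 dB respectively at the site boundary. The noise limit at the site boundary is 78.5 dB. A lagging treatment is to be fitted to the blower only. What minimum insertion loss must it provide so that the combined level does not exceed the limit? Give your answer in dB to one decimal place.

12.1 dB

Fixed contribution from the other source: Σ 10^(L/10) = 10^(74.1/10) = 2.570e+07 (74.10 dB).
To meet 78.5 dB overall, the treated blower may contribute at most 10^(78.5/10) − 2.570e+07 = 4.509e+07, i.e. 76.54 dB.
Required insertion loss = 88.6 − 76.54 = 12.06 dB.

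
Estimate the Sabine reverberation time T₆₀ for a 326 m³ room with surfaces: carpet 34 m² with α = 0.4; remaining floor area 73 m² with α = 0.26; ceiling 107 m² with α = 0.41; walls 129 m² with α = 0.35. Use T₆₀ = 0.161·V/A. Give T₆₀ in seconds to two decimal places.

0.43 s

Summing Sᵢαᵢ: 34·0.4 + 73·0.26 + 107·0.41 + 129·0.35 = 121.60 m².
T₆₀ = 0.161 × 326 / 121.60 = 0.432 s.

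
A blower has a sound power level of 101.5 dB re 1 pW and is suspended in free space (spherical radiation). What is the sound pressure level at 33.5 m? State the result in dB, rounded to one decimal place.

Free-field spherical radiation: L_p = L_w − 10·log₁₀(4π·r²), r = 33.5 m.
4π·r² = 1.41e+04 m², 10·log₁₀ of that is 41.493 dB.
L_p = 101.5 − 41.493 = 60.01 dB.

60.0 dB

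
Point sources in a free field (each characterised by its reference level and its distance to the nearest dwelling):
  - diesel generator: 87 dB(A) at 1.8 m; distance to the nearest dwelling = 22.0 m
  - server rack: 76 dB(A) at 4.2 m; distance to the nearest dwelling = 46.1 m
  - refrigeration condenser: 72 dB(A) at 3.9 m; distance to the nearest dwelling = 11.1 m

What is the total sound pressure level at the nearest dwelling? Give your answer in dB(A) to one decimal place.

Apply inverse-square spreading to bring every level to the receiver, then sum 10^(L/10).
diesel generator: 87 − 20·log₁₀(22.0/1.8) = 87 − 21.74 = 65.26 dB(A).
server rack: 76 − 20·log₁₀(46.1/4.2) = 76 − 20.81 = 55.19 dB(A).
refrigeration condenser: 72 − 20·log₁₀(11.1/3.9) = 72 − 9.09 = 62.91 dB(A).
Σ 10^(L/10) = 5.642e+06 → L_total = 10·log₁₀(5.642e+06) = 67.51 dB(A).

67.5 dB(A)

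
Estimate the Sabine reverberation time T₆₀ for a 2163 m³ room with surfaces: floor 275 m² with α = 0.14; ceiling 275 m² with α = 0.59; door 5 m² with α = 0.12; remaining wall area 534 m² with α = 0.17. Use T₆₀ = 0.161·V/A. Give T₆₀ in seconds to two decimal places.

1.19 s

A = Σ Sᵢαᵢ = 275·0.14 + 275·0.59 + 5·0.12 + 534·0.17 = 292.13 m².
T₆₀ = 0.161·V/A = 0.161·2163/292.13 = 1.192 s.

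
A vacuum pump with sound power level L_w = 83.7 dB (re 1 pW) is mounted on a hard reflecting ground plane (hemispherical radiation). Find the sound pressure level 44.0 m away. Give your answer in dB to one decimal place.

Free-field hemispherical radiation: L_p = L_w − 10·log₁₀(2π·r²), r = 44.0 m.
2π·r² = 1.216e+04 m², 10·log₁₀ of that is 40.851 dB.
L_p = 83.7 − 40.851 = 42.85 dB.

42.8 dB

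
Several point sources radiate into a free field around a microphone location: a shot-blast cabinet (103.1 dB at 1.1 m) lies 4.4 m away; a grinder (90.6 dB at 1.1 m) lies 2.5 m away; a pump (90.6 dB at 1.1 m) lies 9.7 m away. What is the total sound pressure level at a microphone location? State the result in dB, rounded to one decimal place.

91.8 dB

Apply inverse-square spreading to bring every level to the receiver, then sum 10^(L/10).
shot-blast cabinet: 103.1 − 20·log₁₀(4.4/1.1) = 103.1 − 12.04 = 91.06 dB.
grinder: 90.6 − 20·log₁₀(2.5/1.1) = 90.6 − 7.13 = 83.47 dB.
pump: 90.6 − 20·log₁₀(9.7/1.1) = 90.6 − 18.91 = 71.69 dB.
Σ 10^(L/10) = 1.513e+09 → L_total = 10·log₁₀(1.513e+09) = 91.80 dB.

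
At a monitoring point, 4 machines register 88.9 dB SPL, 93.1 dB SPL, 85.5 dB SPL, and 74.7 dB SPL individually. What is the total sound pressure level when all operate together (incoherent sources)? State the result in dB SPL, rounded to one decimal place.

Incoherent sources combine by intensity addition: L_total = 10·log₁₀(Σ 10^(L_i/10)).
Σ 10^(L/10) = 10^(88.9/10) + 10^(93.1/10) + 10^(85.5/10) + 10^(74.7/10) = 3.202e+09.
L_total = 10·log₁₀(3.202e+09) = 95.05 dB SPL.

95.1 dB SPL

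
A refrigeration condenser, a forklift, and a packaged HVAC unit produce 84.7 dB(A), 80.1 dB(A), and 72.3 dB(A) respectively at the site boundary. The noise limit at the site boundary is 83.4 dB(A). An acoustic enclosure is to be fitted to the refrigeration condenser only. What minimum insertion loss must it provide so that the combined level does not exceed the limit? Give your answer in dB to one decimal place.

4.7 dB

The untreated sources together contribute 10^(80.1/10) + 10^(72.3/10) = 1.193e+08, i.e. 80.77 dB(A).
The limit corresponds to 10^(83.4/10) = 2.188e+08; subtracting the fixed part leaves 9.946e+07 for the refrigeration condenser, i.e. 79.98 dB(A).
So the refrigeration condenser must be reduced from 84.7 to 79.98 dB(A): IL = 4.72 dB.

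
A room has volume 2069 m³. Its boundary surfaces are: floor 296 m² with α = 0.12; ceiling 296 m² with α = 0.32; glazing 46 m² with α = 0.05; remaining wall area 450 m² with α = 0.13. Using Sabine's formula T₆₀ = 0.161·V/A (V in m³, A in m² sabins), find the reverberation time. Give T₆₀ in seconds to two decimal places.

A = Σ Sᵢαᵢ = 296·0.12 + 296·0.32 + 46·0.05 + 450·0.13 = 191.04 m².
T₆₀ = 0.161 × 2069 / 191.04 = 1.744 s.

1.74 s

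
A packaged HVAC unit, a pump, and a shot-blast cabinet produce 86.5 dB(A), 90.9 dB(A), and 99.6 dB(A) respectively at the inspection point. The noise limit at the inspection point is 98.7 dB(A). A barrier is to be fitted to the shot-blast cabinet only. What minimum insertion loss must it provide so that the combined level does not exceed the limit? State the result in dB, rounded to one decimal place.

2.0 dB

Everything except the shot-blast cabinet sums to 10^(86.5/10) + 10^(90.9/10) = 1.677e+09 in linear terms, 92.25 dB(A).
The limit corresponds to 10^(98.7/10) = 7.413e+09; subtracting the fixed part leaves 5.736e+09 for the shot-blast cabinet, i.e. 97.59 dB(A).
So the shot-blast cabinet must be reduced from 99.6 to 97.59 dB(A): IL = 2.01 dB.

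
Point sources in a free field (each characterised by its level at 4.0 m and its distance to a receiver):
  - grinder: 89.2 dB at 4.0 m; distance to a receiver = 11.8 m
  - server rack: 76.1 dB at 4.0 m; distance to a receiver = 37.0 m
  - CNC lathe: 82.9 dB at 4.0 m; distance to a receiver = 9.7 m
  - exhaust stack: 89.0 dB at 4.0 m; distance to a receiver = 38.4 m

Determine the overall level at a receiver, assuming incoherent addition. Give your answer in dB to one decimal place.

81.4 dB

Propagate each source to the receiver with L = L_ref − 20·log₁₀(r/r_ref), then add intensities.
grinder: 89.2 − 20·log₁₀(11.8/4.0) = 89.2 − 9.40 = 79.80 dB.
server rack: 76.1 − 20·log₁₀(37.0/4.0) = 76.1 − 19.32 = 56.78 dB.
CNC lathe: 82.9 − 20·log₁₀(9.7/4.0) = 82.9 − 7.69 = 75.21 dB.
exhaust stack: 89.0 − 20·log₁₀(38.4/4.0) = 89.0 − 19.65 = 69.35 dB.
Σ 10^(L/10) = 1.378e+08 → L_total = 10·log₁₀(1.378e+08) = 81.39 dB.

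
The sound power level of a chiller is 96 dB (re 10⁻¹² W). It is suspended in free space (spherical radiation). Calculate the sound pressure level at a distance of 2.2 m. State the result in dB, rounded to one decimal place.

78.2 dB

The power spreads over a sphere of area 4π·r², so L_p = L_w − 10·log₁₀(4π·r²).
4π·r² = 60.82 m², 10·log₁₀ of that is 17.841 dB.
L_p = 96 − 17.841 = 78.16 dB.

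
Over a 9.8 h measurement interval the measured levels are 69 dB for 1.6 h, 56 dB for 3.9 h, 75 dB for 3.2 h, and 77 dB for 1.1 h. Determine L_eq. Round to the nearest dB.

L_eq = 10·log₁₀[(1/T)·Σ tᵢ·10^(Lᵢ/10)] with T = 9.8 h.
Σ tᵢ·10^(Lᵢ/10) = 1.6·10^(69/10) + 3.9·10^(56/10) + 3.2·10^(75/10) + 1.1·10^(77/10) = 1.706e+08.
L_eq = 10·log₁₀(1.706e+08/9.8) = 72.41 dB.

72 dB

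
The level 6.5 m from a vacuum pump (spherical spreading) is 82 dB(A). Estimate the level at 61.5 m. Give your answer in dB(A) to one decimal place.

For a point source, L₂ = L₁ − 20·log₁₀(r₂/r₁).
L₂ = 82 − 20·log₁₀(61.5/6.5) = 82 − 19.519 = 62.48 dB(A).

62.5 dB(A)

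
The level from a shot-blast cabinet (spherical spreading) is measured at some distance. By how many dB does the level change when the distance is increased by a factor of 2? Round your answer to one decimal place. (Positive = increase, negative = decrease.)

With spherical spreading the level changes by −20·log₁₀(r₂/r₁).
ΔL = −20·log₁₀(2) = -6.02 dB.

-6.0 dB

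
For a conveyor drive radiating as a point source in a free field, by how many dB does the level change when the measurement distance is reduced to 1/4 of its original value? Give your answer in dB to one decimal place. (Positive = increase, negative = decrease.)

With spherical spreading the level changes by −20·log₁₀(r₂/r₁).
ΔL = −20·log₁₀(0.25) = +12.04 dB.

+12.0 dB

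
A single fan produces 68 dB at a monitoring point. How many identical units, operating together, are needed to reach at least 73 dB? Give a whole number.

Need L₁ + 10·log₁₀ N ≥ 73, i.e. log₁₀ N ≥ 0.50.
N ≥ 10^(5.0/10) = 3.162, so N = 4.

4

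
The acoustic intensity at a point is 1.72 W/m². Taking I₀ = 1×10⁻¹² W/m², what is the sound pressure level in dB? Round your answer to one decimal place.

I/I₀ = 1.72/10⁻¹² = 1.72×10^12, and L = 10·log₁₀(I/I₀).
L = 10·(0.2355 + 12) = 122.36 dB.

122.4 dB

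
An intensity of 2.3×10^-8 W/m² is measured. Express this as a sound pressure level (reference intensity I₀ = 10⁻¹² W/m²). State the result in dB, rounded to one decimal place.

L = 10·log₁₀(I/I₀) = 10·log₁₀(2.3×10^-8/10⁻¹²) = 10·log₁₀(2.3×10^4).
L = 10·(0.3617 + 4) = 43.62 dB.

43.6 dB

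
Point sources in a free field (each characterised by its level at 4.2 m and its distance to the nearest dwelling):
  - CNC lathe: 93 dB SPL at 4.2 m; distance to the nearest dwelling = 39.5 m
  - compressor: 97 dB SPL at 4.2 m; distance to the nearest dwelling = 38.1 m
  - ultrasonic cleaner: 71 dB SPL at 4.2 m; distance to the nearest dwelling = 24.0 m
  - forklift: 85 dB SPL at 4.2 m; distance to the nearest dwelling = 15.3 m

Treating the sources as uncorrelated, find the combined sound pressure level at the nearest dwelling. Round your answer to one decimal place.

80.3 dB SPL

Apply inverse-square spreading to bring every level to the receiver, then sum 10^(L/10).
CNC lathe: 93 − 20·log₁₀(39.5/4.2) = 93 − 19.47 = 73.53 dB SPL.
compressor: 97 − 20·log₁₀(38.1/4.2) = 97 − 19.15 = 77.85 dB SPL.
ultrasonic cleaner: 71 − 20·log₁₀(24.0/4.2) = 71 − 15.14 = 55.86 dB SPL.
forklift: 85 − 20·log₁₀(15.3/4.2) = 85 − 11.23 = 73.77 dB SPL.
Σ 10^(L/10) = 1.077e+08 → L_total = 10·log₁₀(1.077e+08) = 80.32 dB SPL.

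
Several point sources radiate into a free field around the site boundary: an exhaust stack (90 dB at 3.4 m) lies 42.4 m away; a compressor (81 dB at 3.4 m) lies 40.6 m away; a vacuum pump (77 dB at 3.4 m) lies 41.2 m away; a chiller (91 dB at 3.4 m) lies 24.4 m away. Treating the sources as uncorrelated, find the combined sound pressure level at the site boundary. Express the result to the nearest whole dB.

Propagate each source to the receiver with L = L_ref − 20·log₁₀(r/r_ref), then add intensities.
exhaust stack: 90 − 20·log₁₀(42.4/3.4) = 90 − 21.92 = 68.08 dB.
compressor: 81 − 20·log₁₀(40.6/3.4) = 81 − 21.54 = 59.46 dB.
vacuum pump: 77 − 20·log₁₀(41.2/3.4) = 77 − 21.67 = 55.33 dB.
chiller: 91 − 20·log₁₀(24.4/3.4) = 91 − 17.12 = 73.88 dB.
Σ 10^(L/10) = 3.210e+07 → L_total = 10·log₁₀(3.210e+07) = 75.06 dB.

75 dB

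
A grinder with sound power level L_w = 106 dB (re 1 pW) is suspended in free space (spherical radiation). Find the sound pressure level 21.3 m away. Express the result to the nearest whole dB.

68 dB

L_p = L_w − 10·log₁₀(4π·r²) with r = 21.3 m.
4π·r² = 5701 m², 10·log₁₀ of that is 37.560 dB.
L_p = 106 − 37.560 = 68.44 dB.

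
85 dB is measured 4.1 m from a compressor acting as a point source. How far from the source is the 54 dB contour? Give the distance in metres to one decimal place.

145.5 m

Point-source spreading drops the level by 20·log₁₀(r₂/r₁); inverting, r₂/r₁ = 10^(ΔL/20).
r₂ = 4.1·10^((85−54)/20) = 4.1·10^(31.0/20) = 145.47 m.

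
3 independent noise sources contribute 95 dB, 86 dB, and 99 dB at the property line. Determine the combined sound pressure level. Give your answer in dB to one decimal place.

For uncorrelated sources the intensities add, so convert each level to linear form, sum, and take 10·log₁₀ of the total.
Σ 10^(L/10) = 10^(95/10) + 10^(86/10) + 10^(99/10) = 1.150e+10.
L_total = 10·log₁₀(1.150e+10) = 100.61 dB.

100.6 dB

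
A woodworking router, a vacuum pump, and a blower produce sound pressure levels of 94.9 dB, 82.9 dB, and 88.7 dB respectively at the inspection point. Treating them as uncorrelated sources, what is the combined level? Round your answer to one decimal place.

For uncorrelated sources the intensities add, so convert each level to linear form, sum, and take 10·log₁₀ of the total.
Σ 10^(L/10) = 10^(94.9/10) + 10^(82.9/10) + 10^(88.7/10) = 4.027e+09.
L_total = 10·log₁₀(4.027e+09) = 96.05 dB.

96.0 dB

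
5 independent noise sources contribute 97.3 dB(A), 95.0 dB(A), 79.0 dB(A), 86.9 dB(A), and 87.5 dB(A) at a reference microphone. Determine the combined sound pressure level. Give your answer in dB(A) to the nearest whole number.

For uncorrelated sources the intensities add, so convert each level to linear form, sum, and take 10·log₁₀ of the total.
Σ 10^(L/10) = 10^(97.3/10) + 10^(95.0/10) + 10^(79.0/10) + 10^(86.9/10) + 10^(87.5/10) = 9.664e+09.
L_total = 10·log₁₀(9.664e+09) = 99.85 dB(A).

100 dB(A)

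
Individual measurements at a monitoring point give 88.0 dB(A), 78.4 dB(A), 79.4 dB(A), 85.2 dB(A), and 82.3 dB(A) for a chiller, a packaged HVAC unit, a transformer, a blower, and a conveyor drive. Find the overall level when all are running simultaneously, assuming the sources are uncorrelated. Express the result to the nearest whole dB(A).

91 dB(A)

For uncorrelated sources the intensities add, so convert each level to linear form, sum, and take 10·log₁₀ of the total.
Σ 10^(L/10) = 10^(88.0/10) + 10^(78.4/10) + 10^(79.4/10) + 10^(85.2/10) + 10^(82.3/10) = 1.288e+09.
L_total = 10·log₁₀(1.288e+09) = 91.10 dB(A).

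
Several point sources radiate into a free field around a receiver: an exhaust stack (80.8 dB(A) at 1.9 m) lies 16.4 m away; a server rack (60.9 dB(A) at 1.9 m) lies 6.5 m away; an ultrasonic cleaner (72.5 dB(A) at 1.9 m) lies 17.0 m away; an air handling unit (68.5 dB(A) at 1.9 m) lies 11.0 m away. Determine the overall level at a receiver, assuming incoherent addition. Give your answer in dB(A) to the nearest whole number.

Apply inverse-square spreading to bring every level to the receiver, then sum 10^(L/10).
exhaust stack: 80.8 − 20·log₁₀(16.4/1.9) = 80.8 − 18.72 = 62.08 dB(A).
server rack: 60.9 − 20·log₁₀(6.5/1.9) = 60.9 − 10.68 = 50.22 dB(A).
ultrasonic cleaner: 72.5 − 20·log₁₀(17.0/1.9) = 72.5 − 19.03 = 53.47 dB(A).
air handling unit: 68.5 − 20·log₁₀(11.0/1.9) = 68.5 − 15.25 = 53.25 dB(A).
Σ 10^(L/10) = 2.152e+06 → L_total = 10·log₁₀(2.152e+06) = 63.33 dB(A).

63 dB(A)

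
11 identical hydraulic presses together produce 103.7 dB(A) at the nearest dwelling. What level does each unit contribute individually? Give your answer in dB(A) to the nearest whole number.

Dividing the total intensity by 11 lowers the level by 10·log₁₀ 11 = 10.414 dB: L₁ = 103.7 − 10.414.

93 dB(A)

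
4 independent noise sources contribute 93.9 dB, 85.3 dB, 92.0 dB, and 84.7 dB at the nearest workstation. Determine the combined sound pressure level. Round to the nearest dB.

97 dB

For uncorrelated sources the intensities add, so convert each level to linear form, sum, and take 10·log₁₀ of the total.
Σ 10^(L/10) = 10^(93.9/10) + 10^(85.3/10) + 10^(92.0/10) + 10^(84.7/10) = 4.674e+09.
L_total = 10·log₁₀(4.674e+09) = 96.70 dB.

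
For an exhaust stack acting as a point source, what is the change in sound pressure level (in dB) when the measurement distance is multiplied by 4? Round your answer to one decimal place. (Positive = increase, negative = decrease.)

-12.0 dB

Point-source spreading: ΔL = −20·log₁₀(r₂/r₁).
ΔL = −20·log₁₀(4) = -12.04 dB.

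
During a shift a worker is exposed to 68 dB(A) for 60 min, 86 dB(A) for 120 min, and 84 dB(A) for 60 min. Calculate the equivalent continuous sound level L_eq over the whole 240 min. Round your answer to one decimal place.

84.2 dB(A)

L_eq = 10·log₁₀[(1/T)·Σ tᵢ·10^(Lᵢ/10)] with T = 240 min.
Σ tᵢ·10^(Lᵢ/10) = 60·10^(68/10) + 120·10^(86/10) + 60·10^(84/10) = 6.322e+10.
L_eq = 10·log₁₀(6.322e+10/240) = 84.21 dB(A).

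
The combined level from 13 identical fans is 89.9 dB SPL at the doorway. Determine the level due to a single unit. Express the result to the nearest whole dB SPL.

79 dB SPL

For N identical incoherent sources L_total = L₁ + 10·log₁₀ N, so L₁ = 89.9 − 10·log₁₀(13) = 89.9 − 11.139.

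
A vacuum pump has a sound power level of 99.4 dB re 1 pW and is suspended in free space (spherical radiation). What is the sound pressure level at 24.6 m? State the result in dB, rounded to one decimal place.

Free-field spherical radiation: L_p = L_w − 10·log₁₀(4π·r²), r = 24.6 m.
4π·r² = 7605 m², 10·log₁₀ of that is 38.811 dB.
L_p = 99.4 − 38.811 = 60.59 dB.

60.6 dB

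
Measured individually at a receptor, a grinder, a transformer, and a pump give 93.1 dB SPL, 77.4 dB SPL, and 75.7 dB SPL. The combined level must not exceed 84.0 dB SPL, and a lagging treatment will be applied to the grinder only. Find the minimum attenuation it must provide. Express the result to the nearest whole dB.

Everything except the grinder sums to 10^(77.4/10) + 10^(75.7/10) = 9.211e+07 in linear terms, 79.64 dB SPL.
The limit corresponds to 10^(84.0/10) = 2.512e+08; subtracting the fixed part leaves 1.591e+08 for the grinder, i.e. 82.02 dB SPL.
So the grinder must be reduced from 93.1 to 82.02 dB SPL: IL = 11.08 dB.

11 dB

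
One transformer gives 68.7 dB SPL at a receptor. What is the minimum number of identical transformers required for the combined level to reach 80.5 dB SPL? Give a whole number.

16

Need L₁ + 10·log₁₀ N ≥ 80.5, i.e. log₁₀ N ≥ 1.18.
N ≥ 10^(11.8/10) = 15.136, so N = 16.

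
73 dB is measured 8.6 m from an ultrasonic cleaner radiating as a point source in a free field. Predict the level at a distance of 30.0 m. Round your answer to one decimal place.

62.1 dB

Point-source attenuation: ΔL = 20·log₁₀(r₂/r₁) = 20·log₁₀(30.0/8.6) = 10.852 dB.
L₂ = 73 − 20·log₁₀(30.0/8.6) = 73 − 10.852 = 62.15 dB.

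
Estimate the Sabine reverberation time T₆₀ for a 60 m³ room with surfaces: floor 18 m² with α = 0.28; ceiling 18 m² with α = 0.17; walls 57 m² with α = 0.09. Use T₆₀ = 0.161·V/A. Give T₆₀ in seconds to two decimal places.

Total absorption A = 18·0.28 + 18·0.17 + 57·0.09 = 13.23 m² sabins.
T₆₀ = 0.161 × 60 / 13.23 = 0.730 s.

0.73 s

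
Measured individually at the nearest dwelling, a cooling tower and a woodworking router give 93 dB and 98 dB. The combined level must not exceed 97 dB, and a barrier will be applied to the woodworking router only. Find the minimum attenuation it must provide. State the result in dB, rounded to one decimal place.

3.2 dB

The untreated sources together contribute 10^(93/10) = 1.995e+09, i.e. 93.00 dB.
To meet 97 dB overall, the treated woodworking router may contribute at most 10^(97/10) − 1.995e+09 = 3.017e+09, i.e. 94.80 dB.
So the woodworking router must be reduced from 98 to 94.80 dB: IL = 3.20 dB.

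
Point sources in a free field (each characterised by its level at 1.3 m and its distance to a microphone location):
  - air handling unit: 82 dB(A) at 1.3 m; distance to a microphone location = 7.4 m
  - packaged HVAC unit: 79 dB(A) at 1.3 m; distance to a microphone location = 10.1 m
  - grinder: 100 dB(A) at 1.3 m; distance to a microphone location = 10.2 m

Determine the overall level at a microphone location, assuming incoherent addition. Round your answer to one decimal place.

First find each source's level at the receiver (point-source: −20·log₁₀(r/r_ref)), then combine on an intensity basis.
air handling unit: 82 − 20·log₁₀(7.4/1.3) = 82 − 15.11 = 66.89 dB(A).
packaged HVAC unit: 79 − 20·log₁₀(10.1/1.3) = 79 − 17.81 = 61.19 dB(A).
grinder: 100 − 20·log₁₀(10.2/1.3) = 100 − 17.89 = 82.11 dB(A).
Σ 10^(L/10) = 1.686e+08 → L_total = 10·log₁₀(1.686e+08) = 82.27 dB(A).

82.3 dB(A)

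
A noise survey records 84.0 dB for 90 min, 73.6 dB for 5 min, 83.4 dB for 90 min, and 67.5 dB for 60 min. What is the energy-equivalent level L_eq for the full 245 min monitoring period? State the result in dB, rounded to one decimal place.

82.4 dB

The energy average is taken in the linear domain: L_eq = 10·log₁₀[(Σ tᵢ·10^(Lᵢ/10))/T], T = 245 min.
Σ tᵢ·10^(Lᵢ/10) = 90·10^(84.0/10) + 5·10^(73.6/10) + 90·10^(83.4/10) + 60·10^(67.5/10) = 4.275e+10.
L_eq = 10·log₁₀(4.275e+10/245) = 82.42 dB.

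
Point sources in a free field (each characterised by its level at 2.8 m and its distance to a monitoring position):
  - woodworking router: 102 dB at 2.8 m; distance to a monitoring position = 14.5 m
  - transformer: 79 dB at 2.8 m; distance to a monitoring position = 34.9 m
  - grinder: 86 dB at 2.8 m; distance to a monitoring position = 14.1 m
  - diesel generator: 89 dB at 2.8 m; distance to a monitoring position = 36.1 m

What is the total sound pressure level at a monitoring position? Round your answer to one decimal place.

87.9 dB

First find each source's level at the receiver (point-source: −20·log₁₀(r/r_ref)), then combine on an intensity basis.
woodworking router: 102 − 20·log₁₀(14.5/2.8) = 102 − 14.28 = 87.72 dB.
transformer: 79 − 20·log₁₀(34.9/2.8) = 79 − 21.91 = 57.09 dB.
grinder: 86 − 20·log₁₀(14.1/2.8) = 86 − 14.04 = 71.96 dB.
diesel generator: 89 − 20·log₁₀(36.1/2.8) = 89 − 22.21 = 66.79 dB.
Σ 10^(L/10) = 6.120e+08 → L_total = 10·log₁₀(6.120e+08) = 87.87 dB.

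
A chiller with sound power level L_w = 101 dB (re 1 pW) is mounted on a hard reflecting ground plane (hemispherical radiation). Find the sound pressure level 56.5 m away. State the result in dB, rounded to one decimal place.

58.0 dB

Free-field hemispherical radiation: L_p = L_w − 10·log₁₀(2π·r²), r = 56.5 m.
2π·r² = 2.006e+04 m², 10·log₁₀ of that is 43.023 dB.
L_p = 101 − 43.023 = 57.98 dB.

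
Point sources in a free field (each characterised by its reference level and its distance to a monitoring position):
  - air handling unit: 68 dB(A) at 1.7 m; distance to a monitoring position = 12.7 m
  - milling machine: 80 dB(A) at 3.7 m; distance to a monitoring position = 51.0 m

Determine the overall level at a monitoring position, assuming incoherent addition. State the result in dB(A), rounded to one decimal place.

58.1 dB(A)

First find each source's level at the receiver (point-source: −20·log₁₀(r/r_ref)), then combine on an intensity basis.
air handling unit: 68 − 20·log₁₀(12.7/1.7) = 68 − 17.47 = 50.53 dB(A).
milling machine: 80 − 20·log₁₀(51.0/3.7) = 80 − 22.79 = 57.21 dB(A).
Σ 10^(L/10) = 6.394e+05 → L_total = 10·log₁₀(6.394e+05) = 58.06 dB(A).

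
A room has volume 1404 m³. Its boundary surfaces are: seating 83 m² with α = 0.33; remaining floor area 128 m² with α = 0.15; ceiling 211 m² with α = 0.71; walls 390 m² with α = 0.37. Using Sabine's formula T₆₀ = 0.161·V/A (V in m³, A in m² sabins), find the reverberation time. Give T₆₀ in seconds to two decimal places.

0.66 s

Summing Sᵢαᵢ: 83·0.33 + 128·0.15 + 211·0.71 + 390·0.37 = 340.70 m².
T₆₀ = 0.161·V/A = 0.161·1404/340.70 = 0.663 s.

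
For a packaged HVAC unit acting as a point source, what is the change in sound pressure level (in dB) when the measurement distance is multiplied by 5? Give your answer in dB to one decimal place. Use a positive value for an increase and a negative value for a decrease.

-14.0 dB

Point-source spreading: ΔL = −20·log₁₀(r₂/r₁).
ΔL = −20·log₁₀(5) = -13.98 dB.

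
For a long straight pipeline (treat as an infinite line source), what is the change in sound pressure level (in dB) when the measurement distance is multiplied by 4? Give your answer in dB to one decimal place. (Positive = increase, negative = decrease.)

With cylindrical spreading the level changes by −10·log₁₀(r₂/r₁).
ΔL = −10·log₁₀(4) = -6.02 dB.

-6.0 dB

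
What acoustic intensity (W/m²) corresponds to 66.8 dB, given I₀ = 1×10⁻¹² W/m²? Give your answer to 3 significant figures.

4.79e-06 W/m²

L = 10·log₁₀(I/I₀) ⇒ I = I₀·10^(L/10) = 10⁻¹² × 10^6.68.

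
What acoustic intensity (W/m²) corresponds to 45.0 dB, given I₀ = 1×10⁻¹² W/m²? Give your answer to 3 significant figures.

3.16e-08 W/m²

I/I₀ = 10^(45.0/10) = 3.162e+04, so I = 3.162e+04 × 10⁻¹² W/m².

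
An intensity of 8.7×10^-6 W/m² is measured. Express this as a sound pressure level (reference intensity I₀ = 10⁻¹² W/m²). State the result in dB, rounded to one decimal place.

L = 10·log₁₀(I/I₀) = 10·log₁₀(8.7×10^-6/10⁻¹²) = 10·log₁₀(8.7×10^6).
L = 10·(0.9395 + 6) = 69.40 dB.

69.4 dB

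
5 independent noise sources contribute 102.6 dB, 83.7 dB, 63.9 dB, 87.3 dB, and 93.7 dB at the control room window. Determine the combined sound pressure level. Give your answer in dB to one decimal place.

103.3 dB

For uncorrelated sources the intensities add, so convert each level to linear form, sum, and take 10·log₁₀ of the total.
Σ 10^(L/10) = 10^(102.6/10) + 10^(83.7/10) + 10^(63.9/10) + 10^(87.3/10) + 10^(93.7/10) = 2.132e+10.
L_total = 10·log₁₀(2.132e+10) = 103.29 dB.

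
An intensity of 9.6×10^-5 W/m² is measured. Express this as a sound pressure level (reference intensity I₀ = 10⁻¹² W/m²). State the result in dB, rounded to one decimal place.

79.8 dB

I/I₀ = 9.6×10^-5/10⁻¹² = 9.6×10^7, and L = 10·log₁₀(I/I₀).
L = 10·(0.9823 + 7) = 79.82 dB.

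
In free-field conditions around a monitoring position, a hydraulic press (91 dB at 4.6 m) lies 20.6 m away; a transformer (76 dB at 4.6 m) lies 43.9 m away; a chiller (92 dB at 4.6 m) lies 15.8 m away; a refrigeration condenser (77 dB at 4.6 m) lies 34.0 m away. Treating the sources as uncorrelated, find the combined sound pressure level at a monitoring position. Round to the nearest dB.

83 dB

First find each source's level at the receiver (point-source: −20·log₁₀(r/r_ref)), then combine on an intensity basis.
hydraulic press: 91 − 20·log₁₀(20.6/4.6) = 91 − 13.02 = 77.98 dB.
transformer: 76 − 20·log₁₀(43.9/4.6) = 76 − 19.59 = 56.41 dB.
chiller: 92 − 20·log₁₀(15.8/4.6) = 92 − 10.72 = 81.28 dB.
refrigeration condenser: 77 − 20·log₁₀(34.0/4.6) = 77 − 17.37 = 59.63 dB.
Σ 10^(L/10) = 1.985e+08 → L_total = 10·log₁₀(1.985e+08) = 82.98 dB.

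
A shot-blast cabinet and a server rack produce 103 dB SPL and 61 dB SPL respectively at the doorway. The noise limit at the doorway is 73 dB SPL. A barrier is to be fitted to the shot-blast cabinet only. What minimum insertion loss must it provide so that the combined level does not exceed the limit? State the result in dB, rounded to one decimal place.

The untreated sources together contribute 10^(61/10) = 1.259e+06, i.e. 61.00 dB SPL.
The limit corresponds to 10^(73/10) = 1.995e+07; subtracting the fixed part leaves 1.869e+07 for the shot-blast cabinet, i.e. 72.72 dB SPL.
Required insertion loss = 103 − 72.72 = 30.28 dB.

30.3 dB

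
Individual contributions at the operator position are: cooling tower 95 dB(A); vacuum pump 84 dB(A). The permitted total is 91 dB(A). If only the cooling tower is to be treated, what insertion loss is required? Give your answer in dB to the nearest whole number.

Fixed contribution from the other source: Σ 10^(L/10) = 10^(84/10) = 2.512e+08 (84.00 dB(A)).
To meet 91 dB(A) overall, the treated cooling tower may contribute at most 10^(91/10) − 2.512e+08 = 1.008e+09, i.e. 90.03 dB(A).
Required insertion loss = 95 − 90.03 = 4.97 dB.

5 dB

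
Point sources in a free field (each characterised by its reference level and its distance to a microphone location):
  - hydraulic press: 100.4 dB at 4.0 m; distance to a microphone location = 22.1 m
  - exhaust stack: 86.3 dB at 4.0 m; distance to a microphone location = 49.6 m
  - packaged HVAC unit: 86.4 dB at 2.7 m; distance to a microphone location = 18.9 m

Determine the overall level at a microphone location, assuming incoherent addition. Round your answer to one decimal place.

Apply inverse-square spreading to bring every level to the receiver, then sum 10^(L/10).
hydraulic press: 100.4 − 20·log₁₀(22.1/4.0) = 100.4 − 14.85 = 85.55 dB.
exhaust stack: 86.3 − 20·log₁₀(49.6/4.0) = 86.3 − 21.87 = 64.43 dB.
packaged HVAC unit: 86.4 − 20·log₁₀(18.9/2.7) = 86.4 − 16.90 = 69.50 dB.
Σ 10^(L/10) = 3.709e+08 → L_total = 10·log₁₀(3.709e+08) = 85.69 dB.

85.7 dB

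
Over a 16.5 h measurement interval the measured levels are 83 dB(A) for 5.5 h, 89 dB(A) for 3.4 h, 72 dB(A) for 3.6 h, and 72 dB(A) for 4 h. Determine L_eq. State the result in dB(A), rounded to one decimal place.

Weight each interval's intensity by its duration and average over T = 16.5 h:
Σ tᵢ·10^(Lᵢ/10) = 5.5·10^(83/10) + 3.4·10^(89/10) + 3.6·10^(72/10) + 4·10^(72/10) = 3.919e+09.
L_eq = 10·log₁₀(3.919e+09/16.5) = 83.76 dB(A).

83.8 dB(A)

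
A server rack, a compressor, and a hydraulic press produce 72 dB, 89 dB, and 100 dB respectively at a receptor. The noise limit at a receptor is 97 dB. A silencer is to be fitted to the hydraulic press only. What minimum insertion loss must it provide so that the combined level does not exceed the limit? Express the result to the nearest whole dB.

4 dB

Everything except the hydraulic press sums to 10^(72/10) + 10^(89/10) = 8.102e+08 in linear terms, 89.09 dB.
The limit corresponds to 10^(97/10) = 5.012e+09; subtracting the fixed part leaves 4.202e+09 for the hydraulic press, i.e. 96.23 dB.
Required insertion loss = 100 − 96.23 = 3.77 dB.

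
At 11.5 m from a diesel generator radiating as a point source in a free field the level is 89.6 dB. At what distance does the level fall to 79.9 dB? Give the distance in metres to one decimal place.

35.1 m

Point-source spreading drops the level by 20·log₁₀(r₂/r₁); inverting, r₂/r₁ = 10^(ΔL/20).
r₂ = 11.5·10^((89.6−79.9)/20) = 11.5·10^(9.7/20) = 35.13 m.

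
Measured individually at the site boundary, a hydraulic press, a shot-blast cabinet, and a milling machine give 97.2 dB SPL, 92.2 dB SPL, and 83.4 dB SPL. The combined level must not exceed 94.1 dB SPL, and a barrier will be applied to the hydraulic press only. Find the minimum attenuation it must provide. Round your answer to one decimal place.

8.8 dB

Fixed contribution from the other sources: Σ 10^(L/10) = 10^(92.2/10) + 10^(83.4/10) = 1.878e+09 (92.74 dB SPL).
To meet 94.1 dB SPL overall, the treated hydraulic press may contribute at most 10^(94.1/10) − 1.878e+09 = 6.920e+08, i.e. 88.40 dB SPL.
So the hydraulic press must be reduced from 97.2 to 88.40 dB SPL: IL = 8.80 dB.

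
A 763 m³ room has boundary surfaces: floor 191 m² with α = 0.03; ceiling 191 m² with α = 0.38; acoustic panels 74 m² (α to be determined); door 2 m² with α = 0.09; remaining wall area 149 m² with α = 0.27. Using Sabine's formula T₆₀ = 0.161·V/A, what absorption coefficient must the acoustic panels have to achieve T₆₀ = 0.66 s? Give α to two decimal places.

0.91

A = 0.161·V/T₆₀ = 0.161·763/0.66 = 186.13 m² sabins.
Absorption from the other surfaces = 191·0.03 + 191·0.38 + 2·0.09 + 149·0.27 = 118.72 m², so the acoustic panels must supply 67.41 m² over 74 m².
α = 67.41/74 = 0.911.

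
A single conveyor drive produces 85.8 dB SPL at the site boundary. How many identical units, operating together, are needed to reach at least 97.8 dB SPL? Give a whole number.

16

N identical sources give L₁ + 10·log₁₀ N, so require 10·log₁₀ N ≥ 97.8 − 85.8 = 12.0 dB.
N ≥ 10^(12.0/10) = 15.849, so N = 16.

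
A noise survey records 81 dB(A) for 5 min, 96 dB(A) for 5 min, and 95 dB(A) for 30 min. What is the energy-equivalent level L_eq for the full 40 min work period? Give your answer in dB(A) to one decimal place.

94.6 dB(A)

L_eq = 10·log₁₀[(1/T)·Σ tᵢ·10^(Lᵢ/10)] with T = 40 min.
Σ tᵢ·10^(Lᵢ/10) = 5·10^(81/10) + 5·10^(96/10) + 30·10^(95/10) = 1.154e+11.
L_eq = 10·log₁₀(1.154e+11/40) = 94.60 dB(A).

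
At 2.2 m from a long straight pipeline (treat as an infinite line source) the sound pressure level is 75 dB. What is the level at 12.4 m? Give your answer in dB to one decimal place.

Line-source attenuation: ΔL = 10·log₁₀(r₂/r₁) = 10·log₁₀(12.4/2.2) = 7.510 dB.
L₂ = 75 − 10·log₁₀(12.4/2.2) = 75 − 7.510 = 67.49 dB.

67.5 dB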